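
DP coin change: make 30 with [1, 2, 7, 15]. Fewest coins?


dp[0]=0; dp[i]=1+min(dp[i-c] for c in coins)
...dp[25]=4, dp[26]=4, dp[27]=5, dp[28]=4, dp[29]=3, dp[30]=2
Minimum coins for 30 = 2


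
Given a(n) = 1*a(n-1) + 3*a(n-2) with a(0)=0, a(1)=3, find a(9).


Build bottom-up:
...a(7)=291, a(8)=651, a(9)=1*651+3*291=1524


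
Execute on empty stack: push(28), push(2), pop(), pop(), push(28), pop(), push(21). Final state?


push(28) -> [28]
push(2) -> [28, 2]
pop() returns 2 -> [28]
pop() returns 28 -> []
push(28) -> [28]
pop() returns 28 -> []
push(21) -> [21]
Final stack (bottom to top): [21]


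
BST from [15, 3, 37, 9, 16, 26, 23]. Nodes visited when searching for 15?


BST root = 15
Search for 15: compare at each node
Path: [15]


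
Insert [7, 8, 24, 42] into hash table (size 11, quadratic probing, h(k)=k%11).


Insertions: 7->slot 7; 8->slot 8; 24->slot 2; 42->slot 9
Table: [None, None, 24, None, None, None, None, 7, 8, 42, None]


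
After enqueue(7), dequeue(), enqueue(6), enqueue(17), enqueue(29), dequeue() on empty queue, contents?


enqueue(7) -> [7]
dequeue() returns 7 -> []
enqueue(6) -> [6]
enqueue(17) -> [6, 17]
enqueue(29) -> [6, 17, 29]
dequeue() returns 6 -> [17, 29]
Final queue (front to back): [17, 29]


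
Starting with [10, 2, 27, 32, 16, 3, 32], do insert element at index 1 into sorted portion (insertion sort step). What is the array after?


After one pass: [2, 10, 27, 32, 16, 3, 32]


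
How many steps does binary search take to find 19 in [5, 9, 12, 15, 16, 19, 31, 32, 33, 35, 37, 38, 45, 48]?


Search for 19:
[0,13] mid=6 arr[6]=31
[0,5] mid=2 arr[2]=12
[3,5] mid=4 arr[4]=16
[5,5] mid=5 arr[5]=19
Total: 4 comparisons


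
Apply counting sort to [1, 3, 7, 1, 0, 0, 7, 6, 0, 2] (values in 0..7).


Count array: [3, 2, 1, 1, 0, 0, 1, 2]
Reconstruct: [0, 0, 0, 1, 1, 2, 3, 6, 7, 7]


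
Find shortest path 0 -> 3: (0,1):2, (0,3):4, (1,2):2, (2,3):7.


Dijkstra from 0:
Distances: {0: 0, 1: 2, 2: 4, 3: 4}
Shortest distance to 3 = 4, path = [0, 3]


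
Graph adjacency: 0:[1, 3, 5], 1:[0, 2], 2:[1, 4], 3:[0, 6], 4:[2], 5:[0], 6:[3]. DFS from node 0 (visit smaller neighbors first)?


DFS stack-based: start with [0]
Visit order: [0, 1, 2, 4, 3, 6, 5]


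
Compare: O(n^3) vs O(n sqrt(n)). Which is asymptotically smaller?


n^1.5 grows slower than cubic
O(n sqrt(n)) is asymptotically smaller; O(n^3) grows faster


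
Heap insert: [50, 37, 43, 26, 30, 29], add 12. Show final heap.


Append 12: [50, 37, 43, 26, 30, 29, 12]
Bubble up: no swaps needed
Result: [50, 37, 43, 26, 30, 29, 12]


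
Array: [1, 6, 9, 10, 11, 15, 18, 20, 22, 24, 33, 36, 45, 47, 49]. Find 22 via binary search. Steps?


Search for 22:
[0,14] mid=7 arr[7]=20
[8,14] mid=11 arr[11]=36
[8,10] mid=9 arr[9]=24
[8,8] mid=8 arr[8]=22
Total: 4 comparisons


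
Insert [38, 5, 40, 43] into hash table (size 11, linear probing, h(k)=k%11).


Insertions: 38->slot 5; 5->slot 6; 40->slot 7; 43->slot 10
Table: [None, None, None, None, None, 38, 5, 40, None, None, 43]


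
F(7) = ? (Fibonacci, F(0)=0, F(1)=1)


F(n)=F(n-1)+F(n-2)
...F(5)=5, F(6)=8, F(7)=13


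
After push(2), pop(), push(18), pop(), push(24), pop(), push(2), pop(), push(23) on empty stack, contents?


push(2) -> [2]
pop() returns 2 -> []
push(18) -> [18]
pop() returns 18 -> []
push(24) -> [24]
pop() returns 24 -> []
push(2) -> [2]
pop() returns 2 -> []
push(23) -> [23]
Final stack (bottom to top): [23]


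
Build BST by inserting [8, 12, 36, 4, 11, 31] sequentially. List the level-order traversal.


Root = 8; build tree by BST insertion.
Level-Order traversal: [8, 4, 12, 11, 36, 31]


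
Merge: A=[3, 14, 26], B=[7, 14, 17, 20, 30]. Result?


Compare heads, take smaller each step.
Merged: [3, 7, 14, 14, 17, 20, 26, 30]


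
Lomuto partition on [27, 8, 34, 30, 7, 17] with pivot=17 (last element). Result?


Elements <= 17 go left of pivot.
Result: [8, 7, 17, 30, 27, 34], pivot at index 2


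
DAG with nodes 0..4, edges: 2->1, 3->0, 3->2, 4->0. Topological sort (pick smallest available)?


Kahn's algorithm, process smallest node first
Order: [3, 2, 1, 4, 0]


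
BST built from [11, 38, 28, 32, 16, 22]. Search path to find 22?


BST root = 11
Search for 22: compare at each node
Path: [11, 38, 28, 16, 22]


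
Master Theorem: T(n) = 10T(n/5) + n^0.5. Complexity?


a=10, b=5, c=0.5. log_5(10)=1.431 > c=0.5. Case 1: O(n^log_b(a)) = O(n^1.431)
Complexity: O(n^1.431)


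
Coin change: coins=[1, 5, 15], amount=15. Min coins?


dp[0]=0; dp[i]=1+min(dp[i-c] for c in coins)
...dp[10]=2, dp[11]=3, dp[12]=4, dp[13]=5, dp[14]=6, dp[15]=1
Minimum coins for 15 = 1


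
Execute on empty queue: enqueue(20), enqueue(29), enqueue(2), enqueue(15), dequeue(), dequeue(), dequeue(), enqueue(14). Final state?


enqueue(20) -> [20]
enqueue(29) -> [20, 29]
enqueue(2) -> [20, 29, 2]
enqueue(15) -> [20, 29, 2, 15]
dequeue() returns 20 -> [29, 2, 15]
dequeue() returns 29 -> [2, 15]
dequeue() returns 2 -> [15]
enqueue(14) -> [15, 14]
Final queue (front to back): [15, 14]


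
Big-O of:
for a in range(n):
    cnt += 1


Per nesting level: O(n) = O(n)
Complexity: O(n)


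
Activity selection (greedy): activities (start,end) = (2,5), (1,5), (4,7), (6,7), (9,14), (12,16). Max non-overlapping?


Greedy: pick earliest-ending, then skip overlaps.
Selected (3 activities): [(2, 5), (6, 7), (9, 14)]


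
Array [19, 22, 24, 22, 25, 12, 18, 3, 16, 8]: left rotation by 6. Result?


Left rotate by 6: [18, 3, 16, 8, 19, 22, 24, 22, 25, 12]


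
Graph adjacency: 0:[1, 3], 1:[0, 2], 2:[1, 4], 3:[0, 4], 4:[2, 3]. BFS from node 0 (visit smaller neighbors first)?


BFS queue: start with [0]
Visit order: [0, 1, 3, 2, 4]


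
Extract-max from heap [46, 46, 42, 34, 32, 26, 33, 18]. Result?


Max = 46
Replace root with last, heapify down
Resulting heap: [46, 34, 42, 18, 32, 26, 33]


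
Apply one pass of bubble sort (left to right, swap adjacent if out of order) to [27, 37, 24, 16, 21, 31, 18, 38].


After one pass: [27, 24, 16, 21, 31, 18, 37, 38]


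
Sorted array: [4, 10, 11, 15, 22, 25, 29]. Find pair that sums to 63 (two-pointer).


Two pointers: lo=0, hi=6
No pair sums to 63


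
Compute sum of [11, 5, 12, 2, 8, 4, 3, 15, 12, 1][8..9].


Prefix sums: [0, 11, 16, 28, 30, 38, 42, 45, 60, 72, 73]
Sum[8..9] = prefix[10] - prefix[8] = 73 - 60 = 13


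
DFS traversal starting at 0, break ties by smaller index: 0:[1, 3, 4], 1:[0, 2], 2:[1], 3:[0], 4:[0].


DFS stack-based: start with [0]
Visit order: [0, 1, 2, 3, 4]


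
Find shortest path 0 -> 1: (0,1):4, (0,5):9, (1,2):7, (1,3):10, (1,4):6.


Dijkstra from 0:
Distances: {0: 0, 1: 4, 2: 11, 3: 14, 4: 10, 5: 9}
Shortest distance to 1 = 4, path = [0, 1]


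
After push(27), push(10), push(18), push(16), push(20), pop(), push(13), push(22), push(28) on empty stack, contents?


push(27) -> [27]
push(10) -> [27, 10]
push(18) -> [27, 10, 18]
push(16) -> [27, 10, 18, 16]
push(20) -> [27, 10, 18, 16, 20]
pop() returns 20 -> [27, 10, 18, 16]
push(13) -> [27, 10, 18, 16, 13]
push(22) -> [27, 10, 18, 16, 13, 22]
push(28) -> [27, 10, 18, 16, 13, 22, 28]
Final stack (bottom to top): [27, 10, 18, 16, 13, 22, 28]


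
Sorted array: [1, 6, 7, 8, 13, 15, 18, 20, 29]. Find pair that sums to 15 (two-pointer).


Two pointers: lo=0, hi=8
Found pair: (7, 8) summing to 15


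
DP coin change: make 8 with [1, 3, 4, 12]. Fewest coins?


dp[0]=0; dp[i]=1+min(dp[i-c] for c in coins)
...dp[3]=1, dp[4]=1, dp[5]=2, dp[6]=2, dp[7]=2, dp[8]=2
Minimum coins for 8 = 2


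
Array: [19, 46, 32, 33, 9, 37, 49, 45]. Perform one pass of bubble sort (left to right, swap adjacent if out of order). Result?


After one pass: [19, 32, 33, 9, 37, 46, 45, 49]


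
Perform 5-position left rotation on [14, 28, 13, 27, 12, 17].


Left rotate by 5: [17, 14, 28, 13, 27, 12]


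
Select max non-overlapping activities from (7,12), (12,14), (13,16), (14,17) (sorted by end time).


Greedy: pick earliest-ending, then skip overlaps.
Selected (3 activities): [(7, 12), (12, 14), (14, 17)]


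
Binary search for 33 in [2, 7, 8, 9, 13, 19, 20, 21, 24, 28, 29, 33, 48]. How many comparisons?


Search for 33:
[0,12] mid=6 arr[6]=20
[7,12] mid=9 arr[9]=28
[10,12] mid=11 arr[11]=33
Total: 3 comparisons


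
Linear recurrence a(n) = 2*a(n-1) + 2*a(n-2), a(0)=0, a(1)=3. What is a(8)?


Build bottom-up:
...a(6)=360, a(7)=984, a(8)=2*984+2*360=2688


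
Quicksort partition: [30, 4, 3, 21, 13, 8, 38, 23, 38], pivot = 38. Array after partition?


Elements <= 38 go left of pivot.
Result: [30, 4, 3, 21, 13, 8, 38, 23, 38], pivot at index 8


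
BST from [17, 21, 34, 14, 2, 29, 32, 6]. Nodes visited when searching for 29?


BST root = 17
Search for 29: compare at each node
Path: [17, 21, 34, 29]


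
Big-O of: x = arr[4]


Analysis: constant-time operation, no loop
Complexity: O(1)


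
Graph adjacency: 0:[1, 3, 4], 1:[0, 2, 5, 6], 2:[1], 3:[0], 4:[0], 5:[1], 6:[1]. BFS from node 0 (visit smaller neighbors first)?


BFS queue: start with [0]
Visit order: [0, 1, 3, 4, 2, 5, 6]


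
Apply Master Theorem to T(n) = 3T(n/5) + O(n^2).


a=3, b=5, c=2. log_5(3)=0.683 < c=2. Case 3: O(n^c) = O(n^2)
Complexity: O(n^2)


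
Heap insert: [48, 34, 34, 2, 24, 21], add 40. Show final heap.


Append 40: [48, 34, 34, 2, 24, 21, 40]
Bubble up: swap idx 6(40) with idx 2(34)
Result: [48, 34, 40, 2, 24, 21, 34]


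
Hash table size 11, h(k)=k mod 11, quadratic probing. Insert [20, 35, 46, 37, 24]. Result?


Insertions: 20->slot 9; 35->slot 2; 46->slot 3; 37->slot 4; 24->slot 6
Table: [None, None, 35, 46, 37, None, 24, None, None, 20, None]


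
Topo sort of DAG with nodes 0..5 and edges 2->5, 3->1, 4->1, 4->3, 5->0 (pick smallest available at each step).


Kahn's algorithm, process smallest node first
Order: [2, 4, 3, 1, 5, 0]


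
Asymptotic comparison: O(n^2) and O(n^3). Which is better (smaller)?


quadratic grows slower than cubic
O(n^2) is asymptotically smaller; O(n^3) grows faster


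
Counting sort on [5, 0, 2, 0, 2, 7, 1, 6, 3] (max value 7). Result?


Count array: [2, 1, 2, 1, 0, 1, 1, 1]
Reconstruct: [0, 0, 1, 2, 2, 3, 5, 6, 7]


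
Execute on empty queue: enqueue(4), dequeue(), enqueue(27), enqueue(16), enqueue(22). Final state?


enqueue(4) -> [4]
dequeue() returns 4 -> []
enqueue(27) -> [27]
enqueue(16) -> [27, 16]
enqueue(22) -> [27, 16, 22]
Final queue (front to back): [27, 16, 22]


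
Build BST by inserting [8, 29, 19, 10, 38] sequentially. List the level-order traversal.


Root = 8; build tree by BST insertion.
Level-Order traversal: [8, 29, 19, 38, 10]


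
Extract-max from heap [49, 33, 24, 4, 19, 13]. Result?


Max = 49
Replace root with last, heapify down
Resulting heap: [33, 19, 24, 4, 13]


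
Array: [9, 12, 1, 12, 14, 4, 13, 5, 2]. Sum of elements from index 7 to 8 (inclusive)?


Prefix sums: [0, 9, 21, 22, 34, 48, 52, 65, 70, 72]
Sum[7..8] = prefix[9] - prefix[7] = 72 - 65 = 7


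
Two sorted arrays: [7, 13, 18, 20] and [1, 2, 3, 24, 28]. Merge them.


Compare heads, take smaller each step.
Merged: [1, 2, 3, 7, 13, 18, 20, 24, 28]


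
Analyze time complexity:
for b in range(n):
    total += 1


Per nesting level: O(n) = O(n)
Complexity: O(n)


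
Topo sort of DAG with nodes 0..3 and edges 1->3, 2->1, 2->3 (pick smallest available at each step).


Kahn's algorithm, process smallest node first
Order: [0, 2, 1, 3]


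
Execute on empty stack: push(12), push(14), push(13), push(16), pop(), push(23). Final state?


push(12) -> [12]
push(14) -> [12, 14]
push(13) -> [12, 14, 13]
push(16) -> [12, 14, 13, 16]
pop() returns 16 -> [12, 14, 13]
push(23) -> [12, 14, 13, 23]
Final stack (bottom to top): [12, 14, 13, 23]


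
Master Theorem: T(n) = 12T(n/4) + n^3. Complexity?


a=12, b=4, c=3. log_4(12)=1.792 < c=3. Case 3: O(n^c) = O(n^3)
Complexity: O(n^3)


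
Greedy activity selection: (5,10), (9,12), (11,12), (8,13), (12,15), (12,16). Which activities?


Greedy: pick earliest-ending, then skip overlaps.
Selected (3 activities): [(5, 10), (11, 12), (12, 15)]


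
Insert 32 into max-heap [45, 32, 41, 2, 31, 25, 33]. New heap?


Append 32: [45, 32, 41, 2, 31, 25, 33, 32]
Bubble up: swap idx 7(32) with idx 3(2)
Result: [45, 32, 41, 32, 31, 25, 33, 2]


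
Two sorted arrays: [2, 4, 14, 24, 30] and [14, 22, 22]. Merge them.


Compare heads, take smaller each step.
Merged: [2, 4, 14, 14, 22, 22, 24, 30]


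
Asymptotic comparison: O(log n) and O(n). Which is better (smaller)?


logarithmic grows slower than linear
O(log n) is asymptotically smaller; O(n) grows faster


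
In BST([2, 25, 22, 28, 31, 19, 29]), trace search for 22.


BST root = 2
Search for 22: compare at each node
Path: [2, 25, 22]


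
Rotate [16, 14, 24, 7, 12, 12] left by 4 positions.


Left rotate by 4: [12, 12, 16, 14, 24, 7]


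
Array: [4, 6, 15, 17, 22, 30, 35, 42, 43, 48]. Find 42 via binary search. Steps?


Search for 42:
[0,9] mid=4 arr[4]=22
[5,9] mid=7 arr[7]=42
Total: 2 comparisons


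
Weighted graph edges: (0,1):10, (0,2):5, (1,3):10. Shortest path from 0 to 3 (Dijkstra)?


Dijkstra from 0:
Distances: {0: 0, 1: 10, 2: 5, 3: 20}
Shortest distance to 3 = 20, path = [0, 1, 3]


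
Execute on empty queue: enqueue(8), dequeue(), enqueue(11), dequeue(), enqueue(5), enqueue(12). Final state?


enqueue(8) -> [8]
dequeue() returns 8 -> []
enqueue(11) -> [11]
dequeue() returns 11 -> []
enqueue(5) -> [5]
enqueue(12) -> [5, 12]
Final queue (front to back): [5, 12]


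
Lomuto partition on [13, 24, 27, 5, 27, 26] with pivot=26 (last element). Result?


Elements <= 26 go left of pivot.
Result: [13, 24, 5, 26, 27, 27], pivot at index 3


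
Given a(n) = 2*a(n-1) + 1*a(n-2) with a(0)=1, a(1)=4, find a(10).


Build bottom-up:
...a(8)=1801, a(9)=4348, a(10)=2*4348+1*1801=10497


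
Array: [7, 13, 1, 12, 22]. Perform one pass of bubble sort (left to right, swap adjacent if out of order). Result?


After one pass: [7, 1, 12, 13, 22]


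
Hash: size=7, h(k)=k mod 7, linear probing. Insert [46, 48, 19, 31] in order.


Insertions: 46->slot 4; 48->slot 6; 19->slot 5; 31->slot 3
Table: [None, None, None, 31, 46, 19, 48]


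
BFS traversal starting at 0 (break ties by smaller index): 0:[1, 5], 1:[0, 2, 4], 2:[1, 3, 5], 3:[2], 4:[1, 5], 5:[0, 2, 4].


BFS queue: start with [0]
Visit order: [0, 1, 5, 2, 4, 3]


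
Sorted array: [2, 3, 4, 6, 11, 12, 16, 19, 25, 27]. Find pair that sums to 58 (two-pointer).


Two pointers: lo=0, hi=9
No pair sums to 58


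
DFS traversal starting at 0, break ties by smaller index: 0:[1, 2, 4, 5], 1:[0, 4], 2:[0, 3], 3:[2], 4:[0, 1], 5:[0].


DFS stack-based: start with [0]
Visit order: [0, 1, 4, 2, 3, 5]


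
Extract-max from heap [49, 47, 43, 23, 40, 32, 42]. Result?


Max = 49
Replace root with last, heapify down
Resulting heap: [47, 42, 43, 23, 40, 32]


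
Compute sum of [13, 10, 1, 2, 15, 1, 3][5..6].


Prefix sums: [0, 13, 23, 24, 26, 41, 42, 45]
Sum[5..6] = prefix[7] - prefix[5] = 45 - 41 = 4


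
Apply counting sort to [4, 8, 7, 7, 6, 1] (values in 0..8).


Count array: [0, 1, 0, 0, 1, 0, 1, 2, 1]
Reconstruct: [1, 4, 6, 7, 7, 8]


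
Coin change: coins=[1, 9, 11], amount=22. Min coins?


dp[0]=0; dp[i]=1+min(dp[i-c] for c in coins)
...dp[17]=7, dp[18]=2, dp[19]=3, dp[20]=2, dp[21]=3, dp[22]=2
Minimum coins for 22 = 2


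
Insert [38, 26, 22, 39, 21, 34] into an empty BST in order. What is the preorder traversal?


Root = 38; build tree by BST insertion.
Preorder traversal: [38, 26, 22, 21, 34, 39]


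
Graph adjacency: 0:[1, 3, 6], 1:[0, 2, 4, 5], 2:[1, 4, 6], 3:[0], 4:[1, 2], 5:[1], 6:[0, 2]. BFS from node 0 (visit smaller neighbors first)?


BFS queue: start with [0]
Visit order: [0, 1, 3, 6, 2, 4, 5]


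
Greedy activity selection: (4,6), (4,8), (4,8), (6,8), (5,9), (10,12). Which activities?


Greedy: pick earliest-ending, then skip overlaps.
Selected (3 activities): [(4, 6), (6, 8), (10, 12)]


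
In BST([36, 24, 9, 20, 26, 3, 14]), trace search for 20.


BST root = 36
Search for 20: compare at each node
Path: [36, 24, 9, 20]


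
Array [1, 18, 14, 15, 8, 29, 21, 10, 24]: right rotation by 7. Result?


Right rotate by 7: [14, 15, 8, 29, 21, 10, 24, 1, 18]


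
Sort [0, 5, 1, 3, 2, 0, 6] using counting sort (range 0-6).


Count array: [2, 1, 1, 1, 0, 1, 1]
Reconstruct: [0, 0, 1, 2, 3, 5, 6]


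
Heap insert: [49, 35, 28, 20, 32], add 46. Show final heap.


Append 46: [49, 35, 28, 20, 32, 46]
Bubble up: swap idx 5(46) with idx 2(28)
Result: [49, 35, 46, 20, 32, 28]


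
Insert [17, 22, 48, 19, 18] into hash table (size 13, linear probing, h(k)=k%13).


Insertions: 17->slot 4; 22->slot 9; 48->slot 10; 19->slot 6; 18->slot 5
Table: [None, None, None, None, 17, 18, 19, None, None, 22, 48, None, None]


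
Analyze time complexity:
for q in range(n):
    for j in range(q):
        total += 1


Per nesting level: O(n) * O(n) [triangular over q] = O(n^2)
Complexity: O(n^2)


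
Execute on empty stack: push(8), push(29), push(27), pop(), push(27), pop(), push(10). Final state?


push(8) -> [8]
push(29) -> [8, 29]
push(27) -> [8, 29, 27]
pop() returns 27 -> [8, 29]
push(27) -> [8, 29, 27]
pop() returns 27 -> [8, 29]
push(10) -> [8, 29, 10]
Final stack (bottom to top): [8, 29, 10]


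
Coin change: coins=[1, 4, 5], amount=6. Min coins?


dp[0]=0; dp[i]=1+min(dp[i-c] for c in coins)
...dp[1]=1, dp[2]=2, dp[3]=3, dp[4]=1, dp[5]=1, dp[6]=2
Minimum coins for 6 = 2


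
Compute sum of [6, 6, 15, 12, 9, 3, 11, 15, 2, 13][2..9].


Prefix sums: [0, 6, 12, 27, 39, 48, 51, 62, 77, 79, 92]
Sum[2..9] = prefix[10] - prefix[2] = 92 - 12 = 80


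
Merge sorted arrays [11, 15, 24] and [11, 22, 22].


Compare heads, take smaller each step.
Merged: [11, 11, 15, 22, 22, 24]


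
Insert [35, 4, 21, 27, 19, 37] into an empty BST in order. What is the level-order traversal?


Root = 35; build tree by BST insertion.
Level-Order traversal: [35, 4, 37, 21, 19, 27]


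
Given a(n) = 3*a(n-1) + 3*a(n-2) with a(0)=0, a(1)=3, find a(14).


Build bottom-up:
...a(12)=5773680, a(13)=21889683, a(14)=3*21889683+3*5773680=82990089


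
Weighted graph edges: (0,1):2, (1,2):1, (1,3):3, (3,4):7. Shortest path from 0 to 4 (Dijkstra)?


Dijkstra from 0:
Distances: {0: 0, 1: 2, 2: 3, 3: 5, 4: 12}
Shortest distance to 4 = 12, path = [0, 1, 3, 4]


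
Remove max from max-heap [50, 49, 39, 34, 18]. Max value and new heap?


Max = 50
Replace root with last, heapify down
Resulting heap: [49, 34, 39, 18]


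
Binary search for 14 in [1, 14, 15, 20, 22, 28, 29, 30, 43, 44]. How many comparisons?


Search for 14:
[0,9] mid=4 arr[4]=22
[0,3] mid=1 arr[1]=14
Total: 2 comparisons


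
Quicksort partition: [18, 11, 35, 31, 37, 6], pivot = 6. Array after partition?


Elements <= 6 go left of pivot.
Result: [6, 11, 35, 31, 37, 18], pivot at index 0


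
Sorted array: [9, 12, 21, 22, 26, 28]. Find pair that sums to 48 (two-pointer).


Two pointers: lo=0, hi=5
Found pair: (22, 26) summing to 48


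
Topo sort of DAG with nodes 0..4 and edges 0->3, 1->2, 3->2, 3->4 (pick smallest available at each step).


Kahn's algorithm, process smallest node first
Order: [0, 1, 3, 2, 4]


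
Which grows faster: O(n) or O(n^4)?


linear grows slower than quartic
O(n) is asymptotically smaller; O(n^4) grows faster


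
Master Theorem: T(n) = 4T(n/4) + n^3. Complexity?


a=4, b=4, c=3. log_4(4)=1 < c=3. Case 3: O(n^c) = O(n^3)
Complexity: O(n^3)


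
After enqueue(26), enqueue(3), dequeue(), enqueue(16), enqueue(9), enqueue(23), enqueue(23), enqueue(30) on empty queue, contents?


enqueue(26) -> [26]
enqueue(3) -> [26, 3]
dequeue() returns 26 -> [3]
enqueue(16) -> [3, 16]
enqueue(9) -> [3, 16, 9]
enqueue(23) -> [3, 16, 9, 23]
enqueue(23) -> [3, 16, 9, 23, 23]
enqueue(30) -> [3, 16, 9, 23, 23, 30]
Final queue (front to back): [3, 16, 9, 23, 23, 30]


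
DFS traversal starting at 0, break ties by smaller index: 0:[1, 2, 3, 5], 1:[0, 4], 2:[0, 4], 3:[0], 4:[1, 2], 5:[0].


DFS stack-based: start with [0]
Visit order: [0, 1, 4, 2, 3, 5]


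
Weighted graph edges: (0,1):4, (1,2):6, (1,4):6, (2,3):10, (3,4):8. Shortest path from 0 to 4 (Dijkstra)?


Dijkstra from 0:
Distances: {0: 0, 1: 4, 2: 10, 3: 18, 4: 10}
Shortest distance to 4 = 10, path = [0, 1, 4]


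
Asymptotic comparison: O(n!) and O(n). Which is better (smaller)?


linear grows slower than factorial
O(n) is asymptotically smaller; O(n!) grows faster


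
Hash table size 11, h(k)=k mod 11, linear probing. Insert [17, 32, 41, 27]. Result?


Insertions: 17->slot 6; 32->slot 10; 41->slot 8; 27->slot 5
Table: [None, None, None, None, None, 27, 17, None, 41, None, 32]


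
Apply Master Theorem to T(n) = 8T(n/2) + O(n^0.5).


a=8, b=2, c=0.5. log_2(8)=3 > c=0.5. Case 1: O(n^log_b(a)) = O(n^3)
Complexity: O(n^3)


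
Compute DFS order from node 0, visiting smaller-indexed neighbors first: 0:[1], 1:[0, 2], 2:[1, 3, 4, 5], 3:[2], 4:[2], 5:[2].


DFS stack-based: start with [0]
Visit order: [0, 1, 2, 3, 4, 5]


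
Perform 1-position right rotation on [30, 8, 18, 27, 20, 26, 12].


Right rotate by 1: [12, 30, 8, 18, 27, 20, 26]


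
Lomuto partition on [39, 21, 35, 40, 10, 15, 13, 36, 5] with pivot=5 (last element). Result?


Elements <= 5 go left of pivot.
Result: [5, 21, 35, 40, 10, 15, 13, 36, 39], pivot at index 0


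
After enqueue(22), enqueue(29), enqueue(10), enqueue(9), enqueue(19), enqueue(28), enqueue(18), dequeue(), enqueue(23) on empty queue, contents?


enqueue(22) -> [22]
enqueue(29) -> [22, 29]
enqueue(10) -> [22, 29, 10]
enqueue(9) -> [22, 29, 10, 9]
enqueue(19) -> [22, 29, 10, 9, 19]
enqueue(28) -> [22, 29, 10, 9, 19, 28]
enqueue(18) -> [22, 29, 10, 9, 19, 28, 18]
dequeue() returns 22 -> [29, 10, 9, 19, 28, 18]
enqueue(23) -> [29, 10, 9, 19, 28, 18, 23]
Final queue (front to back): [29, 10, 9, 19, 28, 18, 23]


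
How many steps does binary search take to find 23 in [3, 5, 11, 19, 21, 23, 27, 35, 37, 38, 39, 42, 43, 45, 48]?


Search for 23:
[0,14] mid=7 arr[7]=35
[0,6] mid=3 arr[3]=19
[4,6] mid=5 arr[5]=23
Total: 3 comparisons


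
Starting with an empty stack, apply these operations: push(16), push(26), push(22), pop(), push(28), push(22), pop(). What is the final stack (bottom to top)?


push(16) -> [16]
push(26) -> [16, 26]
push(22) -> [16, 26, 22]
pop() returns 22 -> [16, 26]
push(28) -> [16, 26, 28]
push(22) -> [16, 26, 28, 22]
pop() returns 22 -> [16, 26, 28]
Final stack (bottom to top): [16, 26, 28]


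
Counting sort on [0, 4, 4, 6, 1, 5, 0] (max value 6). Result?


Count array: [2, 1, 0, 0, 2, 1, 1]
Reconstruct: [0, 0, 1, 4, 4, 5, 6]


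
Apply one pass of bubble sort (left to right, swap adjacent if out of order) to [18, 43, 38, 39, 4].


After one pass: [18, 38, 39, 4, 43]


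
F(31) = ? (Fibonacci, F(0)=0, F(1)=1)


F(n)=F(n-1)+F(n-2)
...F(29)=514229, F(30)=832040, F(31)=1346269


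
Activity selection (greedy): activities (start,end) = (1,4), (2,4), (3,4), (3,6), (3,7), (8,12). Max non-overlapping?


Greedy: pick earliest-ending, then skip overlaps.
Selected (2 activities): [(1, 4), (8, 12)]


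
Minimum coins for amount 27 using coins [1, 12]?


dp[0]=0; dp[i]=1+min(dp[i-c] for c in coins)
...dp[22]=11, dp[23]=12, dp[24]=2, dp[25]=3, dp[26]=4, dp[27]=5
Minimum coins for 27 = 5


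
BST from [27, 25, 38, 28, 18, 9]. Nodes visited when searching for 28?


BST root = 27
Search for 28: compare at each node
Path: [27, 38, 28]


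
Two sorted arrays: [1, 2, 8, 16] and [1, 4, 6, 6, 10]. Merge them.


Compare heads, take smaller each step.
Merged: [1, 1, 2, 4, 6, 6, 8, 10, 16]


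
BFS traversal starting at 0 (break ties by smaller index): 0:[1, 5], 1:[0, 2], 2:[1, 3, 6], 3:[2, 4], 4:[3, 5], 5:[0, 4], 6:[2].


BFS queue: start with [0]
Visit order: [0, 1, 5, 2, 4, 3, 6]


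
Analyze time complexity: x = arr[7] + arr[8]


Analysis: constant-time operation, no loop
Complexity: O(1)


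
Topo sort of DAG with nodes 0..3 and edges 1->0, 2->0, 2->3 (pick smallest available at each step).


Kahn's algorithm, process smallest node first
Order: [1, 2, 0, 3]


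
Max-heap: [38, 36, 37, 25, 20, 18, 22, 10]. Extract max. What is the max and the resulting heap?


Max = 38
Replace root with last, heapify down
Resulting heap: [37, 36, 22, 25, 20, 18, 10]


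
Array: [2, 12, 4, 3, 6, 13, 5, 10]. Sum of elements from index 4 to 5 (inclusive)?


Prefix sums: [0, 2, 14, 18, 21, 27, 40, 45, 55]
Sum[4..5] = prefix[6] - prefix[4] = 40 - 21 = 19


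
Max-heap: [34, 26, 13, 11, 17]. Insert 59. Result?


Append 59: [34, 26, 13, 11, 17, 59]
Bubble up: swap idx 5(59) with idx 2(13); swap idx 2(59) with idx 0(34)
Result: [59, 26, 34, 11, 17, 13]


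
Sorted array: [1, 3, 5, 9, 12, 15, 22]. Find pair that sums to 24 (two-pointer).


Two pointers: lo=0, hi=6
Found pair: (9, 15) summing to 24


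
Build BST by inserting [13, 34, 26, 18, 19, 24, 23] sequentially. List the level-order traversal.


Root = 13; build tree by BST insertion.
Level-Order traversal: [13, 34, 26, 18, 19, 24, 23]


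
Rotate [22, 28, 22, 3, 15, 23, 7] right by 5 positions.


Right rotate by 5: [22, 3, 15, 23, 7, 22, 28]


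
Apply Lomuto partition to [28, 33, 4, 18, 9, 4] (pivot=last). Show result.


Elements <= 4 go left of pivot.
Result: [4, 4, 28, 18, 9, 33], pivot at index 1


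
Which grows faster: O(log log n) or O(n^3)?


double-logarithmic grows slower than cubic
O(log log n) is asymptotically smaller; O(n^3) grows faster


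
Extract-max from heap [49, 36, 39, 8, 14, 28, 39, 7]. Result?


Max = 49
Replace root with last, heapify down
Resulting heap: [39, 36, 39, 8, 14, 28, 7]


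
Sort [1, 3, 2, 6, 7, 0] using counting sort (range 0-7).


Count array: [1, 1, 1, 1, 0, 0, 1, 1]
Reconstruct: [0, 1, 2, 3, 6, 7]


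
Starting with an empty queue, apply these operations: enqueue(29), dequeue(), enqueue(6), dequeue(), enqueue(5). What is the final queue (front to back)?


enqueue(29) -> [29]
dequeue() returns 29 -> []
enqueue(6) -> [6]
dequeue() returns 6 -> []
enqueue(5) -> [5]
Final queue (front to back): [5]


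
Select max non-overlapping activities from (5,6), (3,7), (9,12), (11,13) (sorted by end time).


Greedy: pick earliest-ending, then skip overlaps.
Selected (2 activities): [(5, 6), (9, 12)]


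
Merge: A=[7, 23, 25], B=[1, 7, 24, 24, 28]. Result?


Compare heads, take smaller each step.
Merged: [1, 7, 7, 23, 24, 24, 25, 28]


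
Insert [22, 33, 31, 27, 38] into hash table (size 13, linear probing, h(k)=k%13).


Insertions: 22->slot 9; 33->slot 7; 31->slot 5; 27->slot 1; 38->slot 12
Table: [None, 27, None, None, None, 31, None, 33, None, 22, None, None, 38]


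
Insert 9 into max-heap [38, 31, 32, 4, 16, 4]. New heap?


Append 9: [38, 31, 32, 4, 16, 4, 9]
Bubble up: no swaps needed
Result: [38, 31, 32, 4, 16, 4, 9]


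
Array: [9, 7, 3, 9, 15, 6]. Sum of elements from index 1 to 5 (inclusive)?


Prefix sums: [0, 9, 16, 19, 28, 43, 49]
Sum[1..5] = prefix[6] - prefix[1] = 49 - 9 = 40


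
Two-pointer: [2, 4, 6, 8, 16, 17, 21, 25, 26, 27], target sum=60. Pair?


Two pointers: lo=0, hi=9
No pair sums to 60


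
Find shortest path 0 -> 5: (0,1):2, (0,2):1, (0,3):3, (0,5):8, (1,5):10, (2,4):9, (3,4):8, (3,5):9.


Dijkstra from 0:
Distances: {0: 0, 1: 2, 2: 1, 3: 3, 4: 10, 5: 8}
Shortest distance to 5 = 8, path = [0, 5]


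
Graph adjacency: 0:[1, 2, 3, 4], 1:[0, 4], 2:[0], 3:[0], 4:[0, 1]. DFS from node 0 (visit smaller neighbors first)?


DFS stack-based: start with [0]
Visit order: [0, 1, 4, 2, 3]


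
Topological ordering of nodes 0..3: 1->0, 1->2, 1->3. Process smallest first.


Kahn's algorithm, process smallest node first
Order: [1, 0, 2, 3]


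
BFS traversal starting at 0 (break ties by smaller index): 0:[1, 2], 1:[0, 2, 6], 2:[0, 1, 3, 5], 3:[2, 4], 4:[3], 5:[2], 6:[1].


BFS queue: start with [0]
Visit order: [0, 1, 2, 6, 3, 5, 4]


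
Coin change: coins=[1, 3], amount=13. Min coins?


dp[0]=0; dp[i]=1+min(dp[i-c] for c in coins)
...dp[8]=4, dp[9]=3, dp[10]=4, dp[11]=5, dp[12]=4, dp[13]=5
Minimum coins for 13 = 5


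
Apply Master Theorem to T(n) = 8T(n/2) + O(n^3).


a=8, b=2, c=3. log_2(8)=3 = c=3. Case 2: O(n^c log n) = O(n^3 log n)
Complexity: O(n^3 log n)


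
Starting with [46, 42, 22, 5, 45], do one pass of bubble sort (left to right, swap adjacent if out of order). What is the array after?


After one pass: [42, 22, 5, 45, 46]


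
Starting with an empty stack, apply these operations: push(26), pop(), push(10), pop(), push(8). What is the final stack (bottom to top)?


push(26) -> [26]
pop() returns 26 -> []
push(10) -> [10]
pop() returns 10 -> []
push(8) -> [8]
Final stack (bottom to top): [8]


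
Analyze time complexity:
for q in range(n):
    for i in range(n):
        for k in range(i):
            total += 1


Per nesting level: O(n) * O(n) * O(n) [triangular over i] = O(n^3)
Complexity: O(n^3)


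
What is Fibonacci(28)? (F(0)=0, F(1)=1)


F(n)=F(n-1)+F(n-2)
...F(26)=121393, F(27)=196418, F(28)=317811


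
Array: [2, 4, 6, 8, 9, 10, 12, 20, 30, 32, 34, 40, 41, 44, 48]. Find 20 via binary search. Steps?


Search for 20:
[0,14] mid=7 arr[7]=20
Total: 1 comparisons


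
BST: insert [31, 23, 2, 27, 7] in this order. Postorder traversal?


Root = 31; build tree by BST insertion.
Postorder traversal: [7, 2, 27, 23, 31]


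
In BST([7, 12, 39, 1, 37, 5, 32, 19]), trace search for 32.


BST root = 7
Search for 32: compare at each node
Path: [7, 12, 39, 37, 32]


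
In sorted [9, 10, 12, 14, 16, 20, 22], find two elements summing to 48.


Two pointers: lo=0, hi=6
No pair sums to 48


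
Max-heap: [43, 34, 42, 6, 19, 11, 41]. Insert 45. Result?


Append 45: [43, 34, 42, 6, 19, 11, 41, 45]
Bubble up: swap idx 7(45) with idx 3(6); swap idx 3(45) with idx 1(34); swap idx 1(45) with idx 0(43)
Result: [45, 43, 42, 34, 19, 11, 41, 6]


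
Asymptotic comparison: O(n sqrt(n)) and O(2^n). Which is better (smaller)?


n^1.5 grows slower than exponential
O(n sqrt(n)) is asymptotically smaller; O(2^n) grows faster


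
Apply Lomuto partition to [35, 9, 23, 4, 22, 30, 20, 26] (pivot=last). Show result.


Elements <= 26 go left of pivot.
Result: [9, 23, 4, 22, 20, 26, 35, 30], pivot at index 5


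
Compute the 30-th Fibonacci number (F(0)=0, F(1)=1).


F(n)=F(n-1)+F(n-2)
...F(28)=317811, F(29)=514229, F(30)=832040


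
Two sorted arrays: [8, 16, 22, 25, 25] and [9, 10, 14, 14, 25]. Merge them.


Compare heads, take smaller each step.
Merged: [8, 9, 10, 14, 14, 16, 22, 25, 25, 25]


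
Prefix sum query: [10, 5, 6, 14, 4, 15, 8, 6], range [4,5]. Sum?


Prefix sums: [0, 10, 15, 21, 35, 39, 54, 62, 68]
Sum[4..5] = prefix[6] - prefix[4] = 54 - 35 = 19


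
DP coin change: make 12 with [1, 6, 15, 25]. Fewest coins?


dp[0]=0; dp[i]=1+min(dp[i-c] for c in coins)
...dp[7]=2, dp[8]=3, dp[9]=4, dp[10]=5, dp[11]=6, dp[12]=2
Minimum coins for 12 = 2


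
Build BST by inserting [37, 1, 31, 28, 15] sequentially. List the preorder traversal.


Root = 37; build tree by BST insertion.
Preorder traversal: [37, 1, 31, 28, 15]


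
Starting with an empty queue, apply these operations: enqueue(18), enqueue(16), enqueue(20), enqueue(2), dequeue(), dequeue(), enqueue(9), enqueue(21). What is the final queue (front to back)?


enqueue(18) -> [18]
enqueue(16) -> [18, 16]
enqueue(20) -> [18, 16, 20]
enqueue(2) -> [18, 16, 20, 2]
dequeue() returns 18 -> [16, 20, 2]
dequeue() returns 16 -> [20, 2]
enqueue(9) -> [20, 2, 9]
enqueue(21) -> [20, 2, 9, 21]
Final queue (front to back): [20, 2, 9, 21]


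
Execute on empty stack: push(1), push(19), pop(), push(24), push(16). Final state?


push(1) -> [1]
push(19) -> [1, 19]
pop() returns 19 -> [1]
push(24) -> [1, 24]
push(16) -> [1, 24, 16]
Final stack (bottom to top): [1, 24, 16]


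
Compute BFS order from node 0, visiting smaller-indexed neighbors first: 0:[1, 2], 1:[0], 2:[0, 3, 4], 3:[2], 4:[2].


BFS queue: start with [0]
Visit order: [0, 1, 2, 3, 4]


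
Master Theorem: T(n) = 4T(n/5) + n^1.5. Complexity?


a=4, b=5, c=1.5. log_5(4)=0.861 < c=1.5. Case 3: O(n^c) = O(n^1.500)
Complexity: O(n^1.500)


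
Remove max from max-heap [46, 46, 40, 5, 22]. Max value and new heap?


Max = 46
Replace root with last, heapify down
Resulting heap: [46, 22, 40, 5]


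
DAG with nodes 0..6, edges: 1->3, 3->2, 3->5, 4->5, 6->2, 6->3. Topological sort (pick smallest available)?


Kahn's algorithm, process smallest node first
Order: [0, 1, 4, 6, 3, 2, 5]


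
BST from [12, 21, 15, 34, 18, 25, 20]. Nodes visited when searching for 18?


BST root = 12
Search for 18: compare at each node
Path: [12, 21, 15, 18]


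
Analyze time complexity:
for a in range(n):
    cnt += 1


Per nesting level: O(n) = O(n)
Complexity: O(n)


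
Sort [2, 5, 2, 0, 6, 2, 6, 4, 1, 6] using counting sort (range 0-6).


Count array: [1, 1, 3, 0, 1, 1, 3]
Reconstruct: [0, 1, 2, 2, 2, 4, 5, 6, 6, 6]


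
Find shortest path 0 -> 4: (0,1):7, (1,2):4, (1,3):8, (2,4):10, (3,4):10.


Dijkstra from 0:
Distances: {0: 0, 1: 7, 2: 11, 3: 15, 4: 21}
Shortest distance to 4 = 21, path = [0, 1, 2, 4]


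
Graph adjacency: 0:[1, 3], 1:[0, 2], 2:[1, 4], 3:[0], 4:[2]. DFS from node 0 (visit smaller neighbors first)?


DFS stack-based: start with [0]
Visit order: [0, 1, 2, 4, 3]


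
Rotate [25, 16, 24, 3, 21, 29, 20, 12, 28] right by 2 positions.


Right rotate by 2: [12, 28, 25, 16, 24, 3, 21, 29, 20]


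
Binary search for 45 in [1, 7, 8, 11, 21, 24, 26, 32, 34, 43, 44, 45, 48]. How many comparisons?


Search for 45:
[0,12] mid=6 arr[6]=26
[7,12] mid=9 arr[9]=43
[10,12] mid=11 arr[11]=45
Total: 3 comparisons


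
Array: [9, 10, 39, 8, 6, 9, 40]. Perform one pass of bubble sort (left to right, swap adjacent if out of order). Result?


After one pass: [9, 10, 8, 6, 9, 39, 40]


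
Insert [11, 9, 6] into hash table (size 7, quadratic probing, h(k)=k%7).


Insertions: 11->slot 4; 9->slot 2; 6->slot 6
Table: [None, None, 9, None, 11, None, 6]


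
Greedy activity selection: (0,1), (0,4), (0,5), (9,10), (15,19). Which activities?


Greedy: pick earliest-ending, then skip overlaps.
Selected (3 activities): [(0, 1), (9, 10), (15, 19)]


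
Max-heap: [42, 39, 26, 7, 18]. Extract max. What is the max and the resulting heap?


Max = 42
Replace root with last, heapify down
Resulting heap: [39, 18, 26, 7]


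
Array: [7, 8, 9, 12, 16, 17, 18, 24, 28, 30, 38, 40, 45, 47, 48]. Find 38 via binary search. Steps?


Search for 38:
[0,14] mid=7 arr[7]=24
[8,14] mid=11 arr[11]=40
[8,10] mid=9 arr[9]=30
[10,10] mid=10 arr[10]=38
Total: 4 comparisons


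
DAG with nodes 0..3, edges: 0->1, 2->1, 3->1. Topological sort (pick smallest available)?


Kahn's algorithm, process smallest node first
Order: [0, 2, 3, 1]


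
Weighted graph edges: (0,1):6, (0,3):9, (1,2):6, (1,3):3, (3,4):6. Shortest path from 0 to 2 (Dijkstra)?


Dijkstra from 0:
Distances: {0: 0, 1: 6, 2: 12, 3: 9, 4: 15}
Shortest distance to 2 = 12, path = [0, 1, 2]


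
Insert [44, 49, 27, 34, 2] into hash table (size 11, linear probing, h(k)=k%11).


Insertions: 44->slot 0; 49->slot 5; 27->slot 6; 34->slot 1; 2->slot 2
Table: [44, 34, 2, None, None, 49, 27, None, None, None, None]


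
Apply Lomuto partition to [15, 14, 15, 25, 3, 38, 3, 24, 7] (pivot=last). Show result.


Elements <= 7 go left of pivot.
Result: [3, 3, 7, 25, 15, 38, 14, 24, 15], pivot at index 2


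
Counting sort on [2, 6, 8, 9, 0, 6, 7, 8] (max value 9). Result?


Count array: [1, 0, 1, 0, 0, 0, 2, 1, 2, 1]
Reconstruct: [0, 2, 6, 6, 7, 8, 8, 9]


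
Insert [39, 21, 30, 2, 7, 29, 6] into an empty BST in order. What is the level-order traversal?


Root = 39; build tree by BST insertion.
Level-Order traversal: [39, 21, 2, 30, 7, 29, 6]


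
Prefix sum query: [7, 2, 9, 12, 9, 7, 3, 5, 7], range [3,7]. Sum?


Prefix sums: [0, 7, 9, 18, 30, 39, 46, 49, 54, 61]
Sum[3..7] = prefix[8] - prefix[3] = 54 - 18 = 36


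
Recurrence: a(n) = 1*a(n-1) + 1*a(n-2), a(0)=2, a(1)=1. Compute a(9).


Build bottom-up:
...a(7)=29, a(8)=47, a(9)=1*47+1*29=76


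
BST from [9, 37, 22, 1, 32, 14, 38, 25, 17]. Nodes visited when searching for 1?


BST root = 9
Search for 1: compare at each node
Path: [9, 1]


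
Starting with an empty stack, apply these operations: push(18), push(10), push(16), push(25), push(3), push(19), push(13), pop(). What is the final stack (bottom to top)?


push(18) -> [18]
push(10) -> [18, 10]
push(16) -> [18, 10, 16]
push(25) -> [18, 10, 16, 25]
push(3) -> [18, 10, 16, 25, 3]
push(19) -> [18, 10, 16, 25, 3, 19]
push(13) -> [18, 10, 16, 25, 3, 19, 13]
pop() returns 13 -> [18, 10, 16, 25, 3, 19]
Final stack (bottom to top): [18, 10, 16, 25, 3, 19]


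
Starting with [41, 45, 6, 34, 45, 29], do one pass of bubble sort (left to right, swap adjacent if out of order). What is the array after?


After one pass: [41, 6, 34, 45, 29, 45]


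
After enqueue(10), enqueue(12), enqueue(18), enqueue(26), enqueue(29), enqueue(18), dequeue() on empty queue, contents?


enqueue(10) -> [10]
enqueue(12) -> [10, 12]
enqueue(18) -> [10, 12, 18]
enqueue(26) -> [10, 12, 18, 26]
enqueue(29) -> [10, 12, 18, 26, 29]
enqueue(18) -> [10, 12, 18, 26, 29, 18]
dequeue() returns 10 -> [12, 18, 26, 29, 18]
Final queue (front to back): [12, 18, 26, 29, 18]


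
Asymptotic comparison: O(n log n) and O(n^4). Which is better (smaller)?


linearithmic grows slower than quartic
O(n log n) is asymptotically smaller; O(n^4) grows faster


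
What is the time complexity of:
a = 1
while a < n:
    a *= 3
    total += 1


Per nesting level: O(log n) = O(log n)
Complexity: O(log n)


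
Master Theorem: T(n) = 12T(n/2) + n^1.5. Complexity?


a=12, b=2, c=1.5. log_2(12)=3.585 > c=1.5. Case 1: O(n^log_b(a)) = O(n^3.585)
Complexity: O(n^3.585)


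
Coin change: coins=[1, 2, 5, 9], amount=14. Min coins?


dp[0]=0; dp[i]=1+min(dp[i-c] for c in coins)
...dp[9]=1, dp[10]=2, dp[11]=2, dp[12]=3, dp[13]=3, dp[14]=2
Minimum coins for 14 = 2


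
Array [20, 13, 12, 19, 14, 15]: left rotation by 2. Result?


Left rotate by 2: [12, 19, 14, 15, 20, 13]


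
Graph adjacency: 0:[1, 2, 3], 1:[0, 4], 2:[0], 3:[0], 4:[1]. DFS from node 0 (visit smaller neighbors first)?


DFS stack-based: start with [0]
Visit order: [0, 1, 4, 2, 3]


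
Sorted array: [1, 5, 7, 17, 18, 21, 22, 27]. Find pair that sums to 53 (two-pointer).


Two pointers: lo=0, hi=7
No pair sums to 53


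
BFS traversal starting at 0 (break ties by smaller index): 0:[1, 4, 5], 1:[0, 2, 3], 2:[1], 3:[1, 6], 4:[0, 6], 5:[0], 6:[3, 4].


BFS queue: start with [0]
Visit order: [0, 1, 4, 5, 2, 3, 6]


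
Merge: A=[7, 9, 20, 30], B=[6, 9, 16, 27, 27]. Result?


Compare heads, take smaller each step.
Merged: [6, 7, 9, 9, 16, 20, 27, 27, 30]


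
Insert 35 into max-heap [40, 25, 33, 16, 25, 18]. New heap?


Append 35: [40, 25, 33, 16, 25, 18, 35]
Bubble up: swap idx 6(35) with idx 2(33)
Result: [40, 25, 35, 16, 25, 18, 33]


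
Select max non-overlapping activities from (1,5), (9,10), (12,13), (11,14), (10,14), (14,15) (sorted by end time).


Greedy: pick earliest-ending, then skip overlaps.
Selected (4 activities): [(1, 5), (9, 10), (12, 13), (14, 15)]
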